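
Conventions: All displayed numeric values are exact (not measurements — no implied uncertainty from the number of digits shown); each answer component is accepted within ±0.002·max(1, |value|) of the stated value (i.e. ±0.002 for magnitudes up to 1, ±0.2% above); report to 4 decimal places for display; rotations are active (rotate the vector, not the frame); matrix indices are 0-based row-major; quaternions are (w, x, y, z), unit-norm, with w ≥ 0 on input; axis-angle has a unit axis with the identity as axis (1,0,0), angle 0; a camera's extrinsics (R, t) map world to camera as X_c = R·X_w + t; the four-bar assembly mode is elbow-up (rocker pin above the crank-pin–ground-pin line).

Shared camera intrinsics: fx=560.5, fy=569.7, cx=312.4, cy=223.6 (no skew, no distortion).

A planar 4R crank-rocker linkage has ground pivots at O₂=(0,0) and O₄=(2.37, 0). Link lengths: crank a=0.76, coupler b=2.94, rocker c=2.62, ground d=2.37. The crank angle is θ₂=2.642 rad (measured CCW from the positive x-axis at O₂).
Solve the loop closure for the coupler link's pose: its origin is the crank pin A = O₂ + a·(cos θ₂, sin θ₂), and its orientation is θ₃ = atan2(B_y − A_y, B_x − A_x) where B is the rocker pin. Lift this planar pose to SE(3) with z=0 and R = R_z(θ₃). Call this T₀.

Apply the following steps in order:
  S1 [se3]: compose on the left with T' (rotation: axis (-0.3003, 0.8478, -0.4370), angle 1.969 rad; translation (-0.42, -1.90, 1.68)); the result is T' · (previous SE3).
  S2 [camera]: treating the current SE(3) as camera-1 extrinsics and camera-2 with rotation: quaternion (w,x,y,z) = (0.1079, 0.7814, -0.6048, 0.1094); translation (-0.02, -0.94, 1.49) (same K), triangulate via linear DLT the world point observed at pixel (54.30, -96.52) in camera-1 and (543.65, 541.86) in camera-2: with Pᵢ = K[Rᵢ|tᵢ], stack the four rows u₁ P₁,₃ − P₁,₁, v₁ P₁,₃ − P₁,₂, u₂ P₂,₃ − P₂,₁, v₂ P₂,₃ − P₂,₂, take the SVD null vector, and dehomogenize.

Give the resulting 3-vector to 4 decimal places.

source (fourbar_fk): coupler pose = R=[0.7082 -0.7060 0.0000; 0.7060 0.7082 0.0000; 0.0000 0.0000 1.0000], t=(-0.6671, 0.3641, 0.0000)
after S1 (compose_se3): R=[-0.1510 0.2204 0.9637; -0.1050 0.9657 -0.2373; -0.9829 -0.1370 -0.1227], t=(-0.2268, -1.1735, 1.7919)
after S2 (triangulate): (-1.5743, -1.4768, -1.4509)

result = (-1.5743, -1.4768, -1.4509)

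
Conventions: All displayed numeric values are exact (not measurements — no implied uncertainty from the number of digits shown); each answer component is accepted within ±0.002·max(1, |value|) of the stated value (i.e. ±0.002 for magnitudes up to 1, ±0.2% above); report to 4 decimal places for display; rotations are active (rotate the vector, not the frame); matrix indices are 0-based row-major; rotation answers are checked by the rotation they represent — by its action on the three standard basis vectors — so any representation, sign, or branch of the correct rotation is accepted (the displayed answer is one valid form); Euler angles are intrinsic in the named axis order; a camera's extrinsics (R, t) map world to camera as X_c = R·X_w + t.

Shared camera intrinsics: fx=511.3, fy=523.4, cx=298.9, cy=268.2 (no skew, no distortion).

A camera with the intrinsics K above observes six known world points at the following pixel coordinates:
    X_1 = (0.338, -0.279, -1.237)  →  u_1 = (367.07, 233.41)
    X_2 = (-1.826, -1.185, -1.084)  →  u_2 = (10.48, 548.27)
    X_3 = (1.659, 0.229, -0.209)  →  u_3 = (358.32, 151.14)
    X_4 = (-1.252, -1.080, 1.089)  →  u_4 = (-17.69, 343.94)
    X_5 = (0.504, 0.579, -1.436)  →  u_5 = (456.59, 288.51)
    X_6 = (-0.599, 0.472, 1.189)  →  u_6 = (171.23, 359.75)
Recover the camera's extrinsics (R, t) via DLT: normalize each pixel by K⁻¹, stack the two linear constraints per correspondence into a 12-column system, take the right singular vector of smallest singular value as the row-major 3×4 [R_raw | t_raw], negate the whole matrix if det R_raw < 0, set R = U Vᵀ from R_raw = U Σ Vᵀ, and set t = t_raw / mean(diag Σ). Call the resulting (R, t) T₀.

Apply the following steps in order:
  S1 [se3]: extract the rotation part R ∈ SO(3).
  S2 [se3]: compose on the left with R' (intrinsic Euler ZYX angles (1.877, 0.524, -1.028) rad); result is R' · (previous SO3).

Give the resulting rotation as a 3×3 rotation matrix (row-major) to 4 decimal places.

rotation (matrix) = ((-0.1456, -0.8898, -0.4324), (0.8110, 0.1430, -0.5673), (0.5666, -0.4333, 0.7008))

source (pnp_recover): camera pose = R=[0.4240 0.5671 -0.7061; -0.8248 0.5639 -0.0424; 0.3742 0.6004 0.7068], t=(-0.4300, 0.1700, 4.1300)
after S1 (rot_of_se3): [0.4240 0.5671 -0.7061; -0.8248 0.5639 -0.0424; 0.3742 0.6004 0.7068]
after S2 (compose_so3): [-0.1456 -0.8898 -0.4324; 0.8110 0.1430 -0.5673; 0.5666 -0.4333 0.7008]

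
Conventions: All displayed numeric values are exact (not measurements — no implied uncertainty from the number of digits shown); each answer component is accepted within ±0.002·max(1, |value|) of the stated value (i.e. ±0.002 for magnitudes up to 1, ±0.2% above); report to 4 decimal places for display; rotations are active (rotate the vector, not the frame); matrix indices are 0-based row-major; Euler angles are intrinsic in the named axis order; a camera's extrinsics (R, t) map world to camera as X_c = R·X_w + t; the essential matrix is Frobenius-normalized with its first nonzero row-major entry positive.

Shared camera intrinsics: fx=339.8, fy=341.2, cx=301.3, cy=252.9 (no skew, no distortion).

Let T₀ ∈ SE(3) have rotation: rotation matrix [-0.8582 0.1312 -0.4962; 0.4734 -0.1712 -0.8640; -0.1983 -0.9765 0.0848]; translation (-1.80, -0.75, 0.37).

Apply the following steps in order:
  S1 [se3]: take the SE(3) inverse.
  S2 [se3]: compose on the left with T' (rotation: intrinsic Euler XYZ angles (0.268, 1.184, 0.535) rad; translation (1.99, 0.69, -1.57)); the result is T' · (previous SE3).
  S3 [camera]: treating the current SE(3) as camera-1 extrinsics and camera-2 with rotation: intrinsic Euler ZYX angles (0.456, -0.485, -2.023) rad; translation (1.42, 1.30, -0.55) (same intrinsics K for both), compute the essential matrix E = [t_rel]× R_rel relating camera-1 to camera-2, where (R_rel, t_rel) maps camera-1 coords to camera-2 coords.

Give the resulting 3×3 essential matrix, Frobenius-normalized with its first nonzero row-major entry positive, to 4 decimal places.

after S1 (invert_se3): R=[-0.8582 0.4734 -0.1983; 0.1312 -0.1712 -0.9765; -0.4962 -0.8640 0.0848], t=(-1.1164, 0.4691, -1.5726)
after S2 (compose_se3): R=[-0.7633 -0.6137 0.2020; -0.4610 0.2983 -0.8357; 0.4526 -0.7310 -0.5106], t=(0.0811, 0.3932, -1.1147)
after S3 (essential): [0.0239 0.1226 0.4983; -0.2122 0.0594 -0.4713; 0.4836 -0.4730 -0.0883]

matrix = [0.0239 0.1226 0.4983; -0.2122 0.0594 -0.4713; 0.4836 -0.4730 -0.0883]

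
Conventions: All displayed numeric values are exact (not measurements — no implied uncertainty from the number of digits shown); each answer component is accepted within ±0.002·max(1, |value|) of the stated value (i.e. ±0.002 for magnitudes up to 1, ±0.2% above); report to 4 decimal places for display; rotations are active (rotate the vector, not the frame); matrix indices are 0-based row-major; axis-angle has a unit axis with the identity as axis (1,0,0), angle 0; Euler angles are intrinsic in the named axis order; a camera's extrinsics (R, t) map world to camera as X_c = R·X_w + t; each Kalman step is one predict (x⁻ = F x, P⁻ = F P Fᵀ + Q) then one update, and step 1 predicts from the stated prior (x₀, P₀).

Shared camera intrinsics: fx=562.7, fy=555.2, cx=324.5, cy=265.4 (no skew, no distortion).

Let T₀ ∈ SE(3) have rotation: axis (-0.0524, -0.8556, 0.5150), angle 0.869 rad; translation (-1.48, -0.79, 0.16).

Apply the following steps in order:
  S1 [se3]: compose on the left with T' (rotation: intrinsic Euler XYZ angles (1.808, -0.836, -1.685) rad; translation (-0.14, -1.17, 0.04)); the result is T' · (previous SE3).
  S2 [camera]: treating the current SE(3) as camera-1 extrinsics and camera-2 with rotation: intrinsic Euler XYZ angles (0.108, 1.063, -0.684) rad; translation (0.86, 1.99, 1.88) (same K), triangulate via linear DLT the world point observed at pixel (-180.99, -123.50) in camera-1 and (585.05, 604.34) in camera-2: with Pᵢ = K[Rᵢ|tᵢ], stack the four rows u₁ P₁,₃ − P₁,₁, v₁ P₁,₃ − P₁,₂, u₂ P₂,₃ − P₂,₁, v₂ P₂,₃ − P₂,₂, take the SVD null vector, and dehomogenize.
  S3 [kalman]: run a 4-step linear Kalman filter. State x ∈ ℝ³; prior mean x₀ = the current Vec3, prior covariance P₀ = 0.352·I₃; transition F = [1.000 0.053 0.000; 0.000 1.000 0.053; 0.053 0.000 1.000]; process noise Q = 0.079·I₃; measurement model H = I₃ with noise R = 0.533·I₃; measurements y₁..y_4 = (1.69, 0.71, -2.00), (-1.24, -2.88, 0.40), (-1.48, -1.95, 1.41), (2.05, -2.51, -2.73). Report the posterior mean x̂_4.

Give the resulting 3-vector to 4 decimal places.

result = (0.2250, -1.7770, -0.7332)

after S1 (compose_se3): R=[-0.2546 0.7772 -0.5755; -0.4977 -0.6155 -0.6111; -0.8291 0.1308 0.5435], t=(-0.6718, -1.1965, 1.6389)
after S2 (triangulate): (0.2001, -0.6409, 0.3099)
after S3 (kf_track): (0.2250, -1.7770, -0.7332)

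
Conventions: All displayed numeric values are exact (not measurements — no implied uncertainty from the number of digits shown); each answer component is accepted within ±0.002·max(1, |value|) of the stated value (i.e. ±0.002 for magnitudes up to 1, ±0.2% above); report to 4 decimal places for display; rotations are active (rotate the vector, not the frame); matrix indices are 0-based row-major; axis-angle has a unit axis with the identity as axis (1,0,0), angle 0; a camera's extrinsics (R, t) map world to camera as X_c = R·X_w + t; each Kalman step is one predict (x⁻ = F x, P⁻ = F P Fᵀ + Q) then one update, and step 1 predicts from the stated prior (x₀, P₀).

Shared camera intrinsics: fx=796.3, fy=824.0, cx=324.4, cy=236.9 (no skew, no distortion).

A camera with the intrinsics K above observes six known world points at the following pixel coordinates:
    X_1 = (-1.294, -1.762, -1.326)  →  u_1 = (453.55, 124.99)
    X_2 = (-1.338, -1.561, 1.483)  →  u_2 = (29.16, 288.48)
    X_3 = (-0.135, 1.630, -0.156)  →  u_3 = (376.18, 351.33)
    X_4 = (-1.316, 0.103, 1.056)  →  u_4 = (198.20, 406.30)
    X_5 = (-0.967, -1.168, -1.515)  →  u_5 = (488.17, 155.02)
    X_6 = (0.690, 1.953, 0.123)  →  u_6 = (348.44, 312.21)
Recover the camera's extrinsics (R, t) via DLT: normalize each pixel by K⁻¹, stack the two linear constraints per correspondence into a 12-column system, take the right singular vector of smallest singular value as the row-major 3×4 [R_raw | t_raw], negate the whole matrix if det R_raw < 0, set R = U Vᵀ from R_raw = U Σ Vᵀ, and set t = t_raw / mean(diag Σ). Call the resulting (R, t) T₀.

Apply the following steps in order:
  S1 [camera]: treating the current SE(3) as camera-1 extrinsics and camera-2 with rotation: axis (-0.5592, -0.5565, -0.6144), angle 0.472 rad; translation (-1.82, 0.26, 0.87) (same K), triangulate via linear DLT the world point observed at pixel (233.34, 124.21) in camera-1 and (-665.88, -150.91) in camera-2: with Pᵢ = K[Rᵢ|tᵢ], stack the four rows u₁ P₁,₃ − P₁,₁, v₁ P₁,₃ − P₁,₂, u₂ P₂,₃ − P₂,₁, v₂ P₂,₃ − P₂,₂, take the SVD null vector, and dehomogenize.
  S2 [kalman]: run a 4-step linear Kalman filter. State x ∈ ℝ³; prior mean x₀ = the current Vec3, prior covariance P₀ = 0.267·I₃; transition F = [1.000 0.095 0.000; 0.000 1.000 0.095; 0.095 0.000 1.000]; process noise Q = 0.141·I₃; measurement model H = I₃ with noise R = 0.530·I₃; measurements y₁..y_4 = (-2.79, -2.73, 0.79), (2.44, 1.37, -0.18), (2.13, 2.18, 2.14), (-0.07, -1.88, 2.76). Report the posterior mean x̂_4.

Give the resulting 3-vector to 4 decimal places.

source (pnp_recover): camera pose = R=[-0.0959 0.2954 -0.9506; -0.7075 0.6515 0.2738; 0.7002 0.6987 0.1465], t=(-0.1300, -0.0199, 6.8598)
after S1 (triangulate): (0.3985, -1.0153, 0.2860)
after S2 (kf_track): (0.6635, -0.2465, 1.7693)

result = (0.6635, -0.2465, 1.7693)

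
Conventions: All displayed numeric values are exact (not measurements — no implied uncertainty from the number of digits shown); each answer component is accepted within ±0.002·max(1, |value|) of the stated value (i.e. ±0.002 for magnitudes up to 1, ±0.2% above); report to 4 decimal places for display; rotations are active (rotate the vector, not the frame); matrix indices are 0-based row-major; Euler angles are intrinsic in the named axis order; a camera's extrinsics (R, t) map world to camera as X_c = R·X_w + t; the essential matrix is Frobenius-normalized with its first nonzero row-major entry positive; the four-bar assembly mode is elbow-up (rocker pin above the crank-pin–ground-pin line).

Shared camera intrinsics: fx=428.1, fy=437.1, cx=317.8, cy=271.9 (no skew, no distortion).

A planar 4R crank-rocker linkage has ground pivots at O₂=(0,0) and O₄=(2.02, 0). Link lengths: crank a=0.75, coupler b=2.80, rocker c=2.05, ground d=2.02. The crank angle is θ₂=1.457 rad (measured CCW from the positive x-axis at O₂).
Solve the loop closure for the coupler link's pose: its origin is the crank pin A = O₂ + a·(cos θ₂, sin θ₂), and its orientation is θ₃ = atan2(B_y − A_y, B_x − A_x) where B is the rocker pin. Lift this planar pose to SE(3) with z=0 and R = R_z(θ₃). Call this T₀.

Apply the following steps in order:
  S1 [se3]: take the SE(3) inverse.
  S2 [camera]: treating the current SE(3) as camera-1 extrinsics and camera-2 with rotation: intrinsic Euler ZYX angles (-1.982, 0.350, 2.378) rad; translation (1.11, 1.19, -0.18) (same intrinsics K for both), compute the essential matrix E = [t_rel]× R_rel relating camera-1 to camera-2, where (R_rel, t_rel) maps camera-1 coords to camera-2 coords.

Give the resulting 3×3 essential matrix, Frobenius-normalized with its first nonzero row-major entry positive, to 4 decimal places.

matrix = [0.0943 0.3993 -0.5043; -0.0921 -0.2811 0.1092; 0.2157 0.4499 0.4785]

source (fourbar_fk): coupler pose = R=[0.9002 -0.4355 0.0000; 0.4355 0.9002 0.0000; 0.0000 0.0000 1.0000], t=(0.0852, 0.7451, 0.0000)
after S1 (invert_se3): R=[0.9002 0.4355 0.0000; -0.4355 0.9002 0.0000; 0.0000 0.0000 1.0000], t=(-0.4012, -0.6337, 0.0000)
after S2 (essential): [0.0943 0.3993 -0.5043; -0.0921 -0.2811 0.1092; 0.2157 0.4499 0.4785]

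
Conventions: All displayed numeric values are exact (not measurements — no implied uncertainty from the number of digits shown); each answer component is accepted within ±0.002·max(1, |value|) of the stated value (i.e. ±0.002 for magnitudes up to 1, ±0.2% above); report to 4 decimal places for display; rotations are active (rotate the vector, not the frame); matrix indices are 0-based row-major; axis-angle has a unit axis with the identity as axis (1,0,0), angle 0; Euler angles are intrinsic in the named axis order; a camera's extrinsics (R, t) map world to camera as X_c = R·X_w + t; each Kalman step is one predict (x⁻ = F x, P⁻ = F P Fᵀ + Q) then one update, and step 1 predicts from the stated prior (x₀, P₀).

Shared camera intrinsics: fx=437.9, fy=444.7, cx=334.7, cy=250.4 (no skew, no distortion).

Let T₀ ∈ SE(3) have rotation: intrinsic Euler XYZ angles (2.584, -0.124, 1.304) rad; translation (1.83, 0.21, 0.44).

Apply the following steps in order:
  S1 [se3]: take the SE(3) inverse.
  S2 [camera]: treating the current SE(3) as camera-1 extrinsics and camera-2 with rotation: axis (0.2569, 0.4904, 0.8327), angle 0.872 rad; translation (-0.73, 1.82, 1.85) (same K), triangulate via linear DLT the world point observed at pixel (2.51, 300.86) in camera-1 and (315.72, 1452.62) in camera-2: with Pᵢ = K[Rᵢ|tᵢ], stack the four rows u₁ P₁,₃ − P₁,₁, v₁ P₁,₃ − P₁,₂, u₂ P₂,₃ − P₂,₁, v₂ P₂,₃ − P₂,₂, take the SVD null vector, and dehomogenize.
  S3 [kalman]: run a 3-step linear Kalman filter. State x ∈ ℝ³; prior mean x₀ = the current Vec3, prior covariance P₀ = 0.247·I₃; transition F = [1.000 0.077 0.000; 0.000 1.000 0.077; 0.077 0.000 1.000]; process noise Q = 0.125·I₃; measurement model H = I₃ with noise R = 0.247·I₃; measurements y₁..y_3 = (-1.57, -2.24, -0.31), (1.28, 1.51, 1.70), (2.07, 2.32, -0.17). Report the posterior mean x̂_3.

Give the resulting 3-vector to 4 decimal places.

result = (1.3304, 1.3240, 0.3569)

after S1 (invert_se3): R=[0.2616 -0.8358 0.4828; -0.9572 -0.1606 0.2407; -0.1237 -0.5251 -0.8420], t=(-0.5157, 1.6795, 0.7071)
after S2 (triangulate): (1.5275, 0.2737, -0.3893)
after S3 (kf_track): (1.3304, 1.3240, 0.3569)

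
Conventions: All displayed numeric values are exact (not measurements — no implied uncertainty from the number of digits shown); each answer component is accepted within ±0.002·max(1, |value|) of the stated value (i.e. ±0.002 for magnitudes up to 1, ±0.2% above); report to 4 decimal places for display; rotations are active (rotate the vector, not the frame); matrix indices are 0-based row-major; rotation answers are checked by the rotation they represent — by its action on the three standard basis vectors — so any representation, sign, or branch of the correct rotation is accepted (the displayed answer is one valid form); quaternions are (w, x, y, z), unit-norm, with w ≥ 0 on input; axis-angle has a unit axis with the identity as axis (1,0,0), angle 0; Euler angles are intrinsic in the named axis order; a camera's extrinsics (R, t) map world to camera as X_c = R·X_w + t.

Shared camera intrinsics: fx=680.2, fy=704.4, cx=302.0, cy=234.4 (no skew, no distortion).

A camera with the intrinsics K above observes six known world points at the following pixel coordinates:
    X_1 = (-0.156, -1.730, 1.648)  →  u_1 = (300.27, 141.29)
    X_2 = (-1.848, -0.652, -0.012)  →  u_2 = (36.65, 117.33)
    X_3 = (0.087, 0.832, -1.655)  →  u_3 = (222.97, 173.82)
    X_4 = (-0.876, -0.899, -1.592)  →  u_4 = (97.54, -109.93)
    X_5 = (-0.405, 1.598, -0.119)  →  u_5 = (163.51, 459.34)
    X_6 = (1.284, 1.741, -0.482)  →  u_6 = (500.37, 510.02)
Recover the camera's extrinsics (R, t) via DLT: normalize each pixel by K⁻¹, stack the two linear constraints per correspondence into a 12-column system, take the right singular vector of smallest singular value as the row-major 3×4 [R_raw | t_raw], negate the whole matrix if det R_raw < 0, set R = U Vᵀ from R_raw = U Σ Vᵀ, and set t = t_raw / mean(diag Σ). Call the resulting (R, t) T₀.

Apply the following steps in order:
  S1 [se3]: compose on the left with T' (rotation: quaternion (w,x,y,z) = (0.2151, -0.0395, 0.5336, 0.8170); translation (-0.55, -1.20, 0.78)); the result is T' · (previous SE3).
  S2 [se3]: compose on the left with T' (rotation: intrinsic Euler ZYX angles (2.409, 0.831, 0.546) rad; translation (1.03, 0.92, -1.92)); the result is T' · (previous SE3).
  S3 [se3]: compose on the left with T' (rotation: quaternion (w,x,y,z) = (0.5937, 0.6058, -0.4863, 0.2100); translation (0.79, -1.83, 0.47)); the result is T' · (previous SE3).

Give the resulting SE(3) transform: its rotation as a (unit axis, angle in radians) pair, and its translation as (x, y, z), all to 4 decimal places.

source (pnp_recover): camera pose = R=[0.9916 -0.0998 0.0819; 0.0484 0.8753 0.4811; -0.1197 -0.4731 0.8728], t=(-0.1700, -0.1600, 4.4501)
after S1 (compose_se3): R=[-0.9356 -0.3323 -0.1194; 0.1839 -0.7473 0.6385; -0.3014 0.5754 0.7603], t=(0.4010, 2.7570, 2.5954)
after S2 (compose_se3): R=[0.3481 0.7366 -0.5799; -0.7351 0.5983 0.3187; 0.5817 0.3154 0.7497], t=(-1.8495, 2.1540, 0.2442)
after S3 (compose_se3): R=[0.5813 -0.2803 -0.7639; -0.7863 -0.4351 -0.4386; -0.2094 0.8556 -0.4733], t=(-1.9066, -1.0439, -0.0095)

rotation (axis_angle) = ((0.8650, -0.3706, -0.3382), 2.2964), translation = (-1.9066, -1.0439, -0.0095)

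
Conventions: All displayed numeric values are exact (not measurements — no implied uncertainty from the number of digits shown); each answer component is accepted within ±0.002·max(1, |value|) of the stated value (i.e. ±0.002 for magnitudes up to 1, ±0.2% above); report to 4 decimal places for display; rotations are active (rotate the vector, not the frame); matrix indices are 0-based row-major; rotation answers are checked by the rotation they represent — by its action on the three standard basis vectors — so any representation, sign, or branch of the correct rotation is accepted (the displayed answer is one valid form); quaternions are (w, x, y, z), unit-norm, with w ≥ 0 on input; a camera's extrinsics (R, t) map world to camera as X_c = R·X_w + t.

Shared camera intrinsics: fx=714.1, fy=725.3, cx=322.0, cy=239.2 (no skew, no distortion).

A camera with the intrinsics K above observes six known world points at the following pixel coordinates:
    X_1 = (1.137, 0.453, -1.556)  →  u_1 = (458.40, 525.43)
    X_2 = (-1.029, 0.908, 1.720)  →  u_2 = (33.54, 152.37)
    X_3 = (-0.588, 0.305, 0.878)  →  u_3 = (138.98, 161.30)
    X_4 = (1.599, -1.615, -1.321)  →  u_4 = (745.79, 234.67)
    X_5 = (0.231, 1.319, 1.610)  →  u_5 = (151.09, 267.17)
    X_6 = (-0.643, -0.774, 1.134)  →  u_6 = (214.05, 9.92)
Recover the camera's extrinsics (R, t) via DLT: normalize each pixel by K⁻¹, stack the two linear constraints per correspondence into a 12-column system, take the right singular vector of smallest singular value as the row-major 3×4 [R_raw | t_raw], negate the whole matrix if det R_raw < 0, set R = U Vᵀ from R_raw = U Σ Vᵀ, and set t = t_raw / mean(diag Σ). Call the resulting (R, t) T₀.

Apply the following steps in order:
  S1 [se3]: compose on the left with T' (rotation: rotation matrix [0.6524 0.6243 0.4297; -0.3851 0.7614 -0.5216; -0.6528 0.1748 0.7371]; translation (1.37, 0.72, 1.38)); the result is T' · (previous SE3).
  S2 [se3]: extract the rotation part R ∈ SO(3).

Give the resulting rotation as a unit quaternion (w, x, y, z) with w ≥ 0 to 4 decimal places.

rotation (quat) = (0.9183, 0.3742, -0.0394, -0.1232)

source (pnp_recover): camera pose = R=[0.7419 -0.5922 -0.3144; 0.4053 0.7697 -0.4933; 0.5341 0.2386 0.8111], t=(-0.3400, -0.0800, 4.3406)
after S1 (compose_se3): R=[0.9666 0.1967 -0.1645; -0.2557 0.6896 -0.6775; -0.0198 0.6969 0.7169], t=(2.9634, -1.4739, 4.7875)
after S2 (rot_of_se3): [0.9666 0.1967 -0.1645; -0.2557 0.6896 -0.6775; -0.0198 0.6969 0.7169]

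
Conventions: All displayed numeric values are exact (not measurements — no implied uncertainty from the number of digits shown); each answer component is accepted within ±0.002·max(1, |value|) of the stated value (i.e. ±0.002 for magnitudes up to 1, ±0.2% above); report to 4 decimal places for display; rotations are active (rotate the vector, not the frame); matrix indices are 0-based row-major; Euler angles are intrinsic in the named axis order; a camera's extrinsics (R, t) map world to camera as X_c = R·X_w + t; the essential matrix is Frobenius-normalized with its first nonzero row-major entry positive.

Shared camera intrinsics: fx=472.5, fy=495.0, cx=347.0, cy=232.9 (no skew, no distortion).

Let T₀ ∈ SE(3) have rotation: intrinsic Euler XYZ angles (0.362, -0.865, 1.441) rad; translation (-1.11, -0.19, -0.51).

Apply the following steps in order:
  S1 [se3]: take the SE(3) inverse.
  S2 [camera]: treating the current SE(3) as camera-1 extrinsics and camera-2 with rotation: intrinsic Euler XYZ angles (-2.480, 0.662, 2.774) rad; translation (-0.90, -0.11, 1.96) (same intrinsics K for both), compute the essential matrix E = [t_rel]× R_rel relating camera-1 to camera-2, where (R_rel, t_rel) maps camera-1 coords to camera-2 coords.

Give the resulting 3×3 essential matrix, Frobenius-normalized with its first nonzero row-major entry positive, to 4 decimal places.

matrix = [0.6910 0.1222 0.0344; 0.0272 -0.0508 -0.6907; 0.0858 0.0039 -0.1364]

after S1 (invert_se3): R=[0.0840 0.8924 0.4433; -0.6432 0.3883 -0.6599; -0.7611 -0.2297 0.6066], t=(0.4888, -0.9767, -0.5791)
after S2 (essential): [0.6910 0.1222 0.0344; 0.0272 -0.0508 -0.6907; 0.0858 0.0039 -0.1364]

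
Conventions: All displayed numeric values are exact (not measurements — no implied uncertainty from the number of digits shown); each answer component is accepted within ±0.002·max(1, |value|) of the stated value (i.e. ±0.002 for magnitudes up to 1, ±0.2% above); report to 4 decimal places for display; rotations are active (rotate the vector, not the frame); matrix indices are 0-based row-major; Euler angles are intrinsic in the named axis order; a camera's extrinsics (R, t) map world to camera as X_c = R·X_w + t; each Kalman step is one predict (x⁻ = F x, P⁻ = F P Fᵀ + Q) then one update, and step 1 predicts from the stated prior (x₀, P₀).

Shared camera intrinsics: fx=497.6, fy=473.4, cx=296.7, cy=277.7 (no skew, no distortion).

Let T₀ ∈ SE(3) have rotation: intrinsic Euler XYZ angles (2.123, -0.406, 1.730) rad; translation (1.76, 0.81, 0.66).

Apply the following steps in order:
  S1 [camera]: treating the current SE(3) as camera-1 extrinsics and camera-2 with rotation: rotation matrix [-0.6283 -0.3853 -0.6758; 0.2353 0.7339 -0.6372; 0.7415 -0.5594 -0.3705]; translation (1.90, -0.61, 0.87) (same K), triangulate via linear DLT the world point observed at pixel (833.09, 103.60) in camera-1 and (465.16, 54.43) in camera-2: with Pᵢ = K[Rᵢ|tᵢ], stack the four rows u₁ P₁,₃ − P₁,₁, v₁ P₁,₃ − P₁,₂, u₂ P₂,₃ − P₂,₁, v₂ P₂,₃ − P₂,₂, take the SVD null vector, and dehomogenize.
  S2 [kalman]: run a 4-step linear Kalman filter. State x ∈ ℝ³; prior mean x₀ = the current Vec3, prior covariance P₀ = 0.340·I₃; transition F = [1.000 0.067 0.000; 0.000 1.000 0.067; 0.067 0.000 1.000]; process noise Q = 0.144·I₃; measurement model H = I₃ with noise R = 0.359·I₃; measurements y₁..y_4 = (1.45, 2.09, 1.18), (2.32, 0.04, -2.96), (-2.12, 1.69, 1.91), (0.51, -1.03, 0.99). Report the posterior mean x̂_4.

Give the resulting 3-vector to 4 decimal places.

result = (0.2894, 0.0821, 0.6845)

after S1 (triangulate): (1.6368, -0.6754, 0.5423)
after S2 (kf_track): (0.2894, 0.0821, 0.6845)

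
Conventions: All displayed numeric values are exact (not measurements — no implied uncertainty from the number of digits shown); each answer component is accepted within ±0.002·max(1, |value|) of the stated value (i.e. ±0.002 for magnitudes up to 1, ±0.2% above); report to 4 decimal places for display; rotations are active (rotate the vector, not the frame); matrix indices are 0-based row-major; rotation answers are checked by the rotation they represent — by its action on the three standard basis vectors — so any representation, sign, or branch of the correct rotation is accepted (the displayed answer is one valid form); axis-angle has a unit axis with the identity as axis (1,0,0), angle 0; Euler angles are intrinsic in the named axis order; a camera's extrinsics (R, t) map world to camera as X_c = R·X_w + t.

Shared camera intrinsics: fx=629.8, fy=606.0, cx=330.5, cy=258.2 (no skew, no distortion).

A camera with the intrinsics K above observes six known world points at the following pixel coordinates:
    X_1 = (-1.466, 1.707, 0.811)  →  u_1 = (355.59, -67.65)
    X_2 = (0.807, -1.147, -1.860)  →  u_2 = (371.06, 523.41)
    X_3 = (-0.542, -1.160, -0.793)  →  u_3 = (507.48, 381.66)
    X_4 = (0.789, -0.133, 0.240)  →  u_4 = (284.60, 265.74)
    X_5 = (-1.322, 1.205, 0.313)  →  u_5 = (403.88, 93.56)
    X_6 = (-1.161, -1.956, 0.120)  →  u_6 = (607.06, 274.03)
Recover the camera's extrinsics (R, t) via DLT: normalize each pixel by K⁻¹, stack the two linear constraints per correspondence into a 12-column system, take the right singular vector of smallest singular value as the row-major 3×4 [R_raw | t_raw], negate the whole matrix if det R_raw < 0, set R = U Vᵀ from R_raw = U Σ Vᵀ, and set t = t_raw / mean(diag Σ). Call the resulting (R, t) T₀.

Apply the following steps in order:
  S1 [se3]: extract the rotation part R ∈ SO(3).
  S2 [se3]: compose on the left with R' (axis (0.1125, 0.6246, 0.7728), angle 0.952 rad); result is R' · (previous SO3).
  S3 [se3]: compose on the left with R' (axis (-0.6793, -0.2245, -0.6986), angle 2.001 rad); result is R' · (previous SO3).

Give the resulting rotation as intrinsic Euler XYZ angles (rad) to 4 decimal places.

rotation (euler_xyz) = (0.0726, -0.4262, 1.3938)

source (pnp_recover): camera pose = R=[-0.7547 -0.6555 -0.0287; 0.2301 -0.2236 -0.9471; 0.6144 -0.7214 0.3196], t=(0.1400, 0.0800, 4.4902)
after S1 (rot_of_se3): [-0.7547 -0.6555 -0.0287; 0.2301 -0.2236 -0.9471; 0.6144 -0.7214 0.3196]
after S2 (compose_so3): [-0.2448 -0.6429 0.7258; -0.2579 -0.6784 -0.6879; 0.9346 -0.3556 0.0003]
after S3 (compose_so3): [0.1603 -0.8963 -0.4134; 0.9765 0.2051 -0.0661; 0.1440 -0.3931 0.9081]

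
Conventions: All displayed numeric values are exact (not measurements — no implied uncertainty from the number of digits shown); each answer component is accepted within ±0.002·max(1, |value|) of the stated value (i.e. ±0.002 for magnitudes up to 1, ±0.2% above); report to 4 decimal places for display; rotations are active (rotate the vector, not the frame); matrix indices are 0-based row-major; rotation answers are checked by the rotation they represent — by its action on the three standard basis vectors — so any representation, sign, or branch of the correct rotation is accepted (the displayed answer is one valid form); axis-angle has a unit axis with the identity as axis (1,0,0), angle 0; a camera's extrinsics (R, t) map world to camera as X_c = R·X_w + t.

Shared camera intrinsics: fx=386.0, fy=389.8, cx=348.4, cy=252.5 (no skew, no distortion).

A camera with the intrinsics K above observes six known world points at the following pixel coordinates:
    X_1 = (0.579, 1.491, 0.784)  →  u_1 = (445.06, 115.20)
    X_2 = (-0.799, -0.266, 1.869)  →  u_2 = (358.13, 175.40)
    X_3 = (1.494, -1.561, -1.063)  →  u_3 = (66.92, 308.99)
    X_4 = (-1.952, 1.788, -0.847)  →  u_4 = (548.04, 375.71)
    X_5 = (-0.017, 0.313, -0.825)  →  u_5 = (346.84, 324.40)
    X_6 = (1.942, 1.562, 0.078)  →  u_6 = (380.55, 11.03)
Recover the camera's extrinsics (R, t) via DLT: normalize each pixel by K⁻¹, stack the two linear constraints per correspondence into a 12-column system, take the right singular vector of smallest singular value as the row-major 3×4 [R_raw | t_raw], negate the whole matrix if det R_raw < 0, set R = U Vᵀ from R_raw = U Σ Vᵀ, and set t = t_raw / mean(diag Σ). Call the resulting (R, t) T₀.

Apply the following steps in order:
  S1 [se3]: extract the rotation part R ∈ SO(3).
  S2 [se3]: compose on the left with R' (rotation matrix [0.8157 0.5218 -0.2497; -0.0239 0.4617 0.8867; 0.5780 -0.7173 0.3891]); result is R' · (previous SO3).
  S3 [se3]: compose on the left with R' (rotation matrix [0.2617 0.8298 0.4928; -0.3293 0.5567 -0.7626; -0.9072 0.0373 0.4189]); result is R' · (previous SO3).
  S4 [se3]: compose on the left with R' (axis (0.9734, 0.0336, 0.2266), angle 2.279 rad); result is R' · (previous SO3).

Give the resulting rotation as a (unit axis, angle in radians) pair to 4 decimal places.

rotation (axis_angle) = ((-0.1346, 0.9756, -0.1736), 2.4181)

source (pnp_recover): camera pose = R=[-0.4992 0.8607 0.0999; -0.4856 -0.1824 -0.8550; -0.7176 -0.4753 0.5090], t=(-0.2100, 0.0101, 4.1701)
after S1 (rot_of_se3): [-0.4992 0.8607 0.0999; -0.4856 -0.1824 -0.8550; -0.7176 -0.4753 0.5090]
after S2 (compose_so3): [-0.4814 0.7256 -0.4917; -0.8486 -0.5263 0.0542; -0.2195 0.4433 0.8691]
after S3 (compose_so3): [-0.9383 -0.0284 0.3446; -0.1466 -0.8700 -0.4707; 0.3131 -0.4922 0.8122]
after S4 (compose_so3): [-0.7178 -0.1149 0.6867; -0.3447 0.9156 -0.2071; -0.6050 -0.3853 -0.6968]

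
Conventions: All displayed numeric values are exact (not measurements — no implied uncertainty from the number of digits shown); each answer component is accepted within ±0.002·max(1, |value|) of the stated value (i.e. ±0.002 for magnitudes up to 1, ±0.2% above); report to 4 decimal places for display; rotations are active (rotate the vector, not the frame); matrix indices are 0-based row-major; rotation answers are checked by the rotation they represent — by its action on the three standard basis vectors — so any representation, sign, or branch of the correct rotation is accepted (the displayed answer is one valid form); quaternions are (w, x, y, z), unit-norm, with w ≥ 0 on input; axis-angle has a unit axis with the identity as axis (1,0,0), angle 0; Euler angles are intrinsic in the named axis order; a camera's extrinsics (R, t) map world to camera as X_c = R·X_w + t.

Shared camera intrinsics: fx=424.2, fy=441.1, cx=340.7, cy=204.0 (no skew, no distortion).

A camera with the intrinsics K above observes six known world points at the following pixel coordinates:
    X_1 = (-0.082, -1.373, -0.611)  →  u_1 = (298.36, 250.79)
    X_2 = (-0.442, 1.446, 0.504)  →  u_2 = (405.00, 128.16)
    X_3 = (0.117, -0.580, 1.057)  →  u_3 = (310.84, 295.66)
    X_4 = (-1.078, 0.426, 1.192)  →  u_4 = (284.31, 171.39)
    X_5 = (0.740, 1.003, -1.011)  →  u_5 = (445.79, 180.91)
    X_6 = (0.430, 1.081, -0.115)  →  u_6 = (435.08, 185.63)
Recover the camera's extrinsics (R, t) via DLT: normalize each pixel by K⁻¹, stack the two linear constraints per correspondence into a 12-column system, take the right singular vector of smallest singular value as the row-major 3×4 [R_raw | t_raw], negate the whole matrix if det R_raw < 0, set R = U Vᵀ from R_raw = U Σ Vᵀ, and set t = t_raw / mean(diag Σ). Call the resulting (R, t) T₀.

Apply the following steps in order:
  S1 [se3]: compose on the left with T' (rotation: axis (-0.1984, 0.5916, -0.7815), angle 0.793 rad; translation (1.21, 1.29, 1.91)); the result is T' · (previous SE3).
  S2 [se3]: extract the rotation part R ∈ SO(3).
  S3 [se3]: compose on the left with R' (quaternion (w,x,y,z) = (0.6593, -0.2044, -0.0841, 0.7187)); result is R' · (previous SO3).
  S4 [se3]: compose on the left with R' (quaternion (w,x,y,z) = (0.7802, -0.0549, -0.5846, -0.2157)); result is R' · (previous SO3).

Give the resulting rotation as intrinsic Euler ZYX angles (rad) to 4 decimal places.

source (pnp_recover): camera pose = R=[0.7199 0.6634 -0.2043; 0.6792 -0.6125 0.4045; 0.1432 -0.4299 -0.8914], t=(0.1600, 0.1900, 5.7400)
after S1 (compose_se3): R=[0.9349 -0.0474 -0.3517; 0.1220 -0.8877 0.4439; -0.3333 -0.4579 -0.8242], t=(4.1081, 1.3682, 6.8702)
after S2 (rot_of_se3): [0.9349 -0.0474 -0.3517; 0.1220 -0.8877 0.4439; -0.3333 -0.4579 -0.8242]
after S3 (compose_so3): [-0.0206 0.9983 -0.0553; 0.8543 -0.0111 -0.5196; -0.5193 -0.0579 -0.8526]
after S4 (compose_so3): [0.7992 0.2701 0.5370; 0.5999 -0.3015 -0.7411; -0.0382 0.9144 -0.4030]

rotation (euler_zyx) = (0.6439, 0.0382, 1.9859)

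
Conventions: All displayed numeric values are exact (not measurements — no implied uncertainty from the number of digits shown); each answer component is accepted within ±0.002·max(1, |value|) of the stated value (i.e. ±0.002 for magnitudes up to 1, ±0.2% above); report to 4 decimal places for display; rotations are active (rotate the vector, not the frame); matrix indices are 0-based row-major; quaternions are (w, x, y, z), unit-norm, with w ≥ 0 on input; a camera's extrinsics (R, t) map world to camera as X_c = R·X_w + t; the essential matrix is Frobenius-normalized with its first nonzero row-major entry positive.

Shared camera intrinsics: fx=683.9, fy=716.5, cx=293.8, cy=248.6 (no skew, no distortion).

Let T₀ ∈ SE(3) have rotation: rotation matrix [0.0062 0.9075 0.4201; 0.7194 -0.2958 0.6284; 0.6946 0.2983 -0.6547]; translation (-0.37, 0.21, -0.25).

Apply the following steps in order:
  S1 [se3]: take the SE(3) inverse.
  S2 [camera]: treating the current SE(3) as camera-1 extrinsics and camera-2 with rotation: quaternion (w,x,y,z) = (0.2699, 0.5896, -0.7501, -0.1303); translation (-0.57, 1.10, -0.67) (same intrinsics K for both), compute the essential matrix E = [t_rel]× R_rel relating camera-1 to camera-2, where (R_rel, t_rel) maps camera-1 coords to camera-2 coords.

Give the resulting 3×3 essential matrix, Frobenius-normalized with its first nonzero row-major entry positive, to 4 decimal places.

after S1 (invert_se3): R=[0.0062 0.7194 0.6946; 0.9075 -0.2958 0.2983; 0.4201 0.6284 -0.6547], t=(0.0249, 0.4725, -0.1402)
after S2 (essential): [0.1083 0.2931 -0.5925; -0.1380 0.0250 -0.2585; -0.6032 -0.2677 -0.1709]

matrix = [0.1083 0.2931 -0.5925; -0.1380 0.0250 -0.2585; -0.6032 -0.2677 -0.1709]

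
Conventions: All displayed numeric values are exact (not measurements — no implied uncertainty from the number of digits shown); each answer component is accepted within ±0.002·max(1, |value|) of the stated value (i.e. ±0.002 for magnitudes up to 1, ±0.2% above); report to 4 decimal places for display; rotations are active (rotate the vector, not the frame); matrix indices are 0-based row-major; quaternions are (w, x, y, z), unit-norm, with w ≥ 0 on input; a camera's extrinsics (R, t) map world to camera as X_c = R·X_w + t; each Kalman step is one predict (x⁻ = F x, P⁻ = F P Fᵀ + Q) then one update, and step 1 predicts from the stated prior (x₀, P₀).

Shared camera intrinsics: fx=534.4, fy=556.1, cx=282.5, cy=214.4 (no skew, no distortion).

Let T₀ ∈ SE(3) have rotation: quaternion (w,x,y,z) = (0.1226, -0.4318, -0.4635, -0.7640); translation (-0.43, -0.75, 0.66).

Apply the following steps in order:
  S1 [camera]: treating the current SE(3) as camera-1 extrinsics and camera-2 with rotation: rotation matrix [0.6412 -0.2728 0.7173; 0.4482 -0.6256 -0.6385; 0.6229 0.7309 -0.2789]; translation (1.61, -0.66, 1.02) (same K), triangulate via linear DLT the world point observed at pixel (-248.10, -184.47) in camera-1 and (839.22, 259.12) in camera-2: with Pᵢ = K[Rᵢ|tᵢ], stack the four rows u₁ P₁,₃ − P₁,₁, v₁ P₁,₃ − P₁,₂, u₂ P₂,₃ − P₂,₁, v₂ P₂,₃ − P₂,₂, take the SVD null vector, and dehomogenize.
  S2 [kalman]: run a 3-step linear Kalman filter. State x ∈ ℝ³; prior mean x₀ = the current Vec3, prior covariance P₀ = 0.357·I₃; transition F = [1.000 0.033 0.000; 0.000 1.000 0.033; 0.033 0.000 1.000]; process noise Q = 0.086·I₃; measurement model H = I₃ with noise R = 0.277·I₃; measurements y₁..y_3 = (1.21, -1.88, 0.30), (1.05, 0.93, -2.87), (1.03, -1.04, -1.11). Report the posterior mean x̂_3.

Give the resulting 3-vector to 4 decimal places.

result = (1.0436, -0.5811, -1.2338)

after S1 (triangulate): (1.0289, -0.0020, -0.5373)
after S2 (kf_track): (1.0436, -0.5811, -1.2338)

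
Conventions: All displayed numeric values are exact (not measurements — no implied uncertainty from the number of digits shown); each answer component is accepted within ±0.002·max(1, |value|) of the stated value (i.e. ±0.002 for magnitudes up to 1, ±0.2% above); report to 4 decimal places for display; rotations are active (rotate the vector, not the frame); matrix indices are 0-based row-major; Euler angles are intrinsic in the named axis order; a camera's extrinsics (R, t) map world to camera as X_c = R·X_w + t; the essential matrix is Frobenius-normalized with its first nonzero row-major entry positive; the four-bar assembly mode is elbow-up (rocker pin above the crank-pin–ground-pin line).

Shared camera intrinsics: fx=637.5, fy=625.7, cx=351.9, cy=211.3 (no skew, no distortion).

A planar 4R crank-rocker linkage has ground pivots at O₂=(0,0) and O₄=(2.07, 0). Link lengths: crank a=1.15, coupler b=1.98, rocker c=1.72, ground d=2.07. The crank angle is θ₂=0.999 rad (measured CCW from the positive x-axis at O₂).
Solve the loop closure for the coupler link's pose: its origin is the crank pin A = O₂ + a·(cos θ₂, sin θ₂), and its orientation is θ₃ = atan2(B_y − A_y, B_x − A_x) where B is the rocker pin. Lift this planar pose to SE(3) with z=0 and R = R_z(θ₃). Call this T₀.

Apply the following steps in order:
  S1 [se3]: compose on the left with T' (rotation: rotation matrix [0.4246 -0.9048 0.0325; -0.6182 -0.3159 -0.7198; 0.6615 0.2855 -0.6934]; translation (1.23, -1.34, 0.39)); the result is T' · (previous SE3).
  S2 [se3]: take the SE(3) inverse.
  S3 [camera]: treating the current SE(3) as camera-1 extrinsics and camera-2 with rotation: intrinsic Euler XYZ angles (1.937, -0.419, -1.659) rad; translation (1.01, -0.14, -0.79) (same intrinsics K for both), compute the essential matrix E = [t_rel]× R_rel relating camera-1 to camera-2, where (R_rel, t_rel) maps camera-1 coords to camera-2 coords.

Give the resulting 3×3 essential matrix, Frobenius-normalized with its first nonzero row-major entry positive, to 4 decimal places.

source (fourbar_fk): coupler pose = R=[0.9344 -0.3561 0.0000; 0.3561 0.9344 0.0000; 0.0000 0.0000 1.0000], t=(0.6223, 0.9671, 0.0000)
after S1 (compose_se3): R=[0.0745 -0.9967 0.0325; -0.6901 -0.0750 -0.7198; 0.7198 0.0312 -0.6934], t=(0.6192, -2.0302, 1.0778)
after S2 (invert_se3): R=[0.0745 -0.6901 0.7198; -0.9967 -0.0750 0.0312; 0.0325 -0.7198 -0.6934], t=(-2.2231, 0.4312, -0.7340)
after S3 (essential): [0.1608 0.2290 -0.3973; -0.3731 -0.4735 -0.3670; -0.1367 -0.2000 0.4551]

matrix = [0.1608 0.2290 -0.3973; -0.3731 -0.4735 -0.3670; -0.1367 -0.2000 0.4551]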